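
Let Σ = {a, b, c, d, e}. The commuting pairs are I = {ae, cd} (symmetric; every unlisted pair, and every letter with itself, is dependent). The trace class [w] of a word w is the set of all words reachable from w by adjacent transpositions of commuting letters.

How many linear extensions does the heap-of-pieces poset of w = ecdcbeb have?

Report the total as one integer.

3

0(e) covers ∅
1(c) covers 0:e
2(d) covers 0:e
3(c) covers 1:c
4(b) covers 2:d, 3:c
5(e) covers 4:b
6(b) covers 5:e
floor of heap: 0:e
completions by unplaced set U, small U first (add the entries for U minus each lowest piece of U):
  |U|=1: {6}:1
  |U|=2: {5,6}:1
  |U|=3: {4,5,6}:1
  |U|=4: {2,4,5,6}:1  {3,4,5,6}:1
  |U|=5: {1,3,4,5,6}:1  {2,3,4,5,6}:2
  start at 0(e): 3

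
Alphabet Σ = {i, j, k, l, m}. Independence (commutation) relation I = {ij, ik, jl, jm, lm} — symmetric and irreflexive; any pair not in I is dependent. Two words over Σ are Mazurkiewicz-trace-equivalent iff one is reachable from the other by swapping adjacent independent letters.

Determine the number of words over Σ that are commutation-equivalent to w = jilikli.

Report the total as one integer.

#0=j has no predecessor
#1=i has no predecessor
#2=l depends on [1:i]
#3=i depends on [2:l]
#4=k depends on [0:j, 2:l]
#5=l depends on [3:i, 4:k]
#6=i depends on [5:l]
sources: [0:j, 1:i]
N(rest) = Σ N(rest − s) over sources s of rest; N(one piece) = 1:
  size 1 → [6]=1
  size 2 → [5,6]=1
  size 3 → [3,5,6]=1  [4,5,6]=1
  size 4 → [0,4,5,6]=1  [3,4,5,6]=2
  size 5 → [0,3,4,5,6]=3  [2,3,4,5,6]=2
  first=0(j) contributes 2
  first=1(i) contributes 5
|[w]| = 7

7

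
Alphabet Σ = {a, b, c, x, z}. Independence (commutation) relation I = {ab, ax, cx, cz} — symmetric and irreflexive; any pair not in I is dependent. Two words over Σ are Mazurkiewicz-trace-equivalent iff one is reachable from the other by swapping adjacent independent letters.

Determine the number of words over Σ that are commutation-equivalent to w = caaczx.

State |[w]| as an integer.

3

#0=c has no predecessor
#1=a depends on [0:c]
#2=a depends on [1:a]
#3=c depends on [2:a]
#4=z depends on [2:a]
#5=x depends on [4:z]
sources: [0:c]
N(rest) = Σ N(rest − s) over sources s of rest; N(one piece) = 1:
  size 1 → [3]=1  [5]=1
  size 2 → [3,5]=2  [4,5]=1
  size 3 → [3,4,5]=3
  size 4 → [2,3,4,5]=3
  first=0(c) contributes 3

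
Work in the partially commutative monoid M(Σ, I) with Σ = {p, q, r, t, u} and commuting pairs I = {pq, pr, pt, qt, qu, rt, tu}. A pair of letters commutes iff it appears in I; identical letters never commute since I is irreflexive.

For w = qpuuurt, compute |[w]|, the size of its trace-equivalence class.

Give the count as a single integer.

35

#0=q has no predecessor
#1=p has no predecessor
#2=u depends on [1:p]
#3=u depends on [2:u]
#4=u depends on [3:u]
#5=r depends on [0:q, 4:u]
#6=t has no predecessor
sources: [0:q, 1:p, 6:t]
N(rest) = Σ N(rest − s) over sources s of rest; N(one piece) = 1:
  size 1 → [5]=1  [6]=1
  size 2 → [0,5]=1  [4,5]=1  [5,6]=2
  size 3 → [0,4,5]=2  [0,5,6]=3  [3,4,5]=1  [4,5,6]=3
  size 4 → [0,3,4,5]=3  [0,4,5,6]=8  [2,3,4,5]=1  [3,4,5,6]=4
  size 5 → [0,2,3,4,5]=4  [0,3,4,5,6]=15  [1,2,3,4,5]=1  [2,3,4,5,6]=5
  first=0(q) contributes 6
  first=1(p) contributes 24
  first=6(t) contributes 5
|[w]| = 35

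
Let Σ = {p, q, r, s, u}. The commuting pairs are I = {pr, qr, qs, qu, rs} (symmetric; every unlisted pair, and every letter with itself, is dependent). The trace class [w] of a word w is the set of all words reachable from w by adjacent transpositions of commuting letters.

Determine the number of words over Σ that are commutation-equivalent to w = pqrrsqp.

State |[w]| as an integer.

63

#0=p has no predecessor
#1=q depends on [0:p]
#2=r has no predecessor
#3=r depends on [2:r]
#4=s depends on [0:p]
#5=q depends on [1:q]
#6=p depends on [4:s, 5:q]
sources: [0:p, 2:r]
N(rest) = Σ N(rest − s) over sources s of rest; N(one piece) = 1:
  size 1 → [3]=1  [6]=1
  size 2 → [2,3]=1  [3,6]=2  [4,6]=1  [5,6]=1
  size 3 → [1,5,6]=1  [2,3,6]=3  [3,4,6]=3  [3,5,6]=3  [4,5,6]=2
  size 4 → [1,3,5,6]=4  [1,4,5,6]=3  [2,3,4,6]=6  [2,3,5,6]=6  [3,4,5,6]=8
  size 5 → [0,1,4,5,6]=3  [1,2,3,5,6]=10  [1,3,4,5,6]=15  [2,3,4,5,6]=20
  first=0(p) contributes 45
  first=2(r) contributes 18
|[w]| = 63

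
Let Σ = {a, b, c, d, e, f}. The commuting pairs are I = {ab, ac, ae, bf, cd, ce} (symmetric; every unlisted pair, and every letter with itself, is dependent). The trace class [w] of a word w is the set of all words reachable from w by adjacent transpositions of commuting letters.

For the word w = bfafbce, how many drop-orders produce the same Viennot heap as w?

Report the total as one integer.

20

piece 0:b — minimal
piece 1:f — minimal
piece 2:a rests on {1:f}
piece 3:f rests on {2:a}
piece 4:b rests on {0:b}
piece 5:c rests on {3:f, 4:b}
piece 6:e rests on {3:f, 4:b}
minimal pieces: {0:b, 1:f}
ways to finish when only these pieces remain (= sum over removing one remaining piece with nothing left below it):
  1 left: {5}→1  {6}→1
  2 left: {5,6}→2
  3 left: {3,5,6}→2  {4,5,6}→2
  4 left: {0,4,5,6}→2  {2,3,5,6}→2  {3,4,5,6}→4
  5 left: {0,3,4,5,6}→6  {1,2,3,5,6}→2  {2,3,4,5,6}→6
  placing 0:b first → 8 extensions
  placing 1:f first → 12 extensions
total linear extensions = 20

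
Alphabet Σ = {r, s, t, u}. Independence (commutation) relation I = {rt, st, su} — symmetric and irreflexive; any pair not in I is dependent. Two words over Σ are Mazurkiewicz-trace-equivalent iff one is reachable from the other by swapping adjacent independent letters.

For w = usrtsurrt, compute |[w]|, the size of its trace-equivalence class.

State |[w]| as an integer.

41

0(u) covers ∅
1(s) covers ∅
2(r) covers 0:u, 1:s
3(t) covers 0:u
4(s) covers 2:r
5(u) covers 2:r, 3:t
6(r) covers 4:s, 5:u
7(r) covers 6:r
8(t) covers 5:u
floor of heap: 0:u, 1:s
completions by unplaced set U, small U first (add the entries for U minus each lowest piece of U):
  |U|=1: {7}:1  {8}:1
  |U|=2: {6,7}:1  {7,8}:2
  |U|=3: {4,6,7}:1  {6,7,8}:3
  |U|=4: {4,6,7,8}:4  {5,6,7,8}:3
  |U|=5: {3,5,6,7,8}:3  {4,5,6,7,8}:7
  |U|=6: {2,4,5,6,7,8}:7  {3,4,5,6,7,8}:10
  |U|=7: {1,2,4,5,6,7,8}:7  {2,3,4,5,6,7,8}:17
  start at 0(u): 24
  start at 1(s): 17
sum over floor = 41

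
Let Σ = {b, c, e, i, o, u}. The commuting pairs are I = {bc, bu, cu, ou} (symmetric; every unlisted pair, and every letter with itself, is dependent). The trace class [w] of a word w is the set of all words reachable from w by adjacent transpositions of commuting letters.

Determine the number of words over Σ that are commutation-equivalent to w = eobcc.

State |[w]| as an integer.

3

0(e) covers ∅
1(o) covers 0:e
2(b) covers 1:o
3(c) covers 1:o
4(c) covers 3:c
floor of heap: 0:e
completions by unplaced set U, small U first (add the entries for U minus each lowest piece of U):
  |U|=1: {2}:1  {4}:1
  |U|=2: {2,4}:2  {3,4}:1
  |U|=3: {2,3,4}:3
  start at 0(e): 3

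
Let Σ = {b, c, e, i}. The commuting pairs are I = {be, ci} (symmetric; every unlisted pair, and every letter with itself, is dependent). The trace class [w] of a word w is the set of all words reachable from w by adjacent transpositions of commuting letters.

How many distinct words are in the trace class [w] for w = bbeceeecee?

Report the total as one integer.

piece 0:b — minimal
piece 1:b rests on {0:b}
piece 2:e — minimal
piece 3:c rests on {1:b, 2:e}
piece 4:e rests on {3:c}
piece 5:e rests on {4:e}
piece 6:e rests on {5:e}
piece 7:c rests on {6:e}
piece 8:e rests on {7:c}
piece 9:e rests on {8:e}
minimal pieces: {0:b, 2:e}
ways to finish when only these pieces remain (= sum over removing one remaining piece with nothing left below it):
  1 left: {9}→1
  2 left: {8,9}→1
  3 left: {7,8,9}→1
  4 left: {6,7,8,9}→1
  5 left: {5,6,7,8,9}→1
  6 left: {4,5,6,7,8,9}→1
  7 left: {3,4,5,6,7,8,9}→1
  8 left: {1,3,4,5,6,7,8,9}→1  {2,3,4,5,6,7,8,9}→1
  placing 0:b first → 2 extensions
  placing 2:e first → 1 extensions
total linear extensions = 3

3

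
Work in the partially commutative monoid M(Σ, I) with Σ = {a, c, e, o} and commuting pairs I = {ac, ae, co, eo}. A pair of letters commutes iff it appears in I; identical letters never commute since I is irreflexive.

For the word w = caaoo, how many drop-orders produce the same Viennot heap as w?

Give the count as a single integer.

drop 0:c onto floor
drop 1:a onto floor
drop 2:a onto {1:a}
drop 3:o onto {2:a}
drop 4:o onto {3:o}
ground layer = {0:c, 1:a}
drop-orders for the pieces not yet dropped (sum over which currently-grounded one goes next):
  1 to go: {0} 1  {4} 1
  2 to go: {0,4} 2  {3,4} 1
  3 to go: {0,3,4} 3  {2,3,4} 1
  if 0:c drops first: 1 orders
  if 1:a drops first: 4 orders
heap linearizations: 5

5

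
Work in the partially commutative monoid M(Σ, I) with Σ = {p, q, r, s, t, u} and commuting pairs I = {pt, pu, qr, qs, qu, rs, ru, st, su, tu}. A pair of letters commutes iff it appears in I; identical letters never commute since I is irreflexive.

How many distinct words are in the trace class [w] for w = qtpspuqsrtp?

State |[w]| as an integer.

660

0(q) covers ∅
1(t) covers 0:q
2(p) covers 0:q
3(s) covers 2:p
4(p) covers 3:s
5(u) covers ∅
6(q) covers 1:t, 4:p
7(s) covers 4:p
8(r) covers 1:t, 4:p
9(t) covers 6:q, 8:r
10(p) covers 6:q, 7:s, 8:r
floor of heap: 0:q, 5:u
completions by unplaced set U, small U first (add the entries for U minus each lowest piece of U):
  |U|=1: {5}:1  {9}:1  {10}:1
  |U|=2: {5,9}:2  {5,10}:2  {7,10}:1  {9,10}:2
  |U|=3: {5,7,10}:3  {5,9,10}:6  {6,9,10}:2  {7,9,10}:3  {8,9,10}:2
  |U|=4: {5,6,9,10}:8  {5,7,9,10}:12  {5,8,9,10}:8  {6,7,9,10}:5  {6,8,9,10}:4  {7,8,9,10}:5
  |U|=5: {1,6,8,9,10}:4  {5,6,7,9,10}:25  {5,6,8,9,10}:20  {5,7,8,9,10}:25  {6,7,8,9,10}:14
  |U|=6: {1,5,6,8,9,10}:24  {1,6,7,8,9,10}:18  {4,6,7,8,9,10}:14  {5,6,7,8,9,10}:84
  |U|=7: {1,4,6,7,8,9,10}:32  {1,5,6,7,8,9,10}:126  {3,4,6,7,8,9,10}:14  {4,5,6,7,8,9,10}:98
  |U|=8: {1,3,4,6,7,8,9,10}:46  {1,4,5,6,7,8,9,10}:256  {2,3,4,6,7,8,9,10}:14  {3,4,5,6,7,8,9,10}:112
  |U|=9: {1,2,3,4,6,7,8,9,10}:60  {1,3,4,5,6,7,8,9,10}:414  {2,3,4,5,6,7,8,9,10}:126
  start at 0(q): 600
  start at 5(u): 60
sum over floor = 660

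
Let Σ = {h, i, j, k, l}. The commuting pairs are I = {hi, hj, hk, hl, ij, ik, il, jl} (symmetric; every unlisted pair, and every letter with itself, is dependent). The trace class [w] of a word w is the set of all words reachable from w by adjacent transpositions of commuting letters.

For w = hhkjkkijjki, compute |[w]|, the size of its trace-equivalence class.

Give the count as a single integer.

1980

0(h) covers ∅
1(h) covers 0:h
2(k) covers ∅
3(j) covers 2:k
4(k) covers 3:j
5(k) covers 4:k
6(i) covers ∅
7(j) covers 5:k
8(j) covers 7:j
9(k) covers 8:j
10(i) covers 6:i
floor of heap: 0:h, 2:k, 6:i
completions by unplaced set U, small U first (add the entries for U minus each lowest piece of U):
  |U|=1: {1}:1  {9}:1  {10}:1
  |U|=2: {0,1}:1  {1,9}:2  {1,10}:2  {6,10}:1  {8,9}:1  {9,10}:2
  |U|=3: {0,1,9}:3  {0,1,10}:3  {1,6,10}:3  {1,8,9}:3  {1,9,10}:6  {6,9,10}:3  {7,8,9}:1  {8,9,10}:3
  |U|=4: {0,1,6,10}:6  {0,1,8,9}:6  {0,1,9,10}:12  {1,6,9,10}:12  {1,7,8,9}:4  {1,8,9,10}:12  {5,7,8,9}:1  {6,8,9,10}:6  {7,8,9,10}:4
  |U|=5: {0,1,6,9,10}:30  {0,1,7,8,9}:10  {0,1,8,9,10}:30  {1,5,7,8,9}:5  {1,6,8,9,10}:30  {1,7,8,9,10}:20  {4,5,7,8,9}:1  {5,7,8,9,10}:5  {6,7,8,9,10}:10
  |U|=6: {0,1,5,7,8,9}:15  {0,1,6,8,9,10}:90  {0,1,7,8,9,10}:60  {1,4,5,7,8,9}:6  {1,5,7,8,9,10}:30  {1,6,7,8,9,10}:60  {3,4,5,7,8,9}:1  {4,5,7,8,9,10}:6  {5,6,7,8,9,10}:15
  |U|=7: {0,1,4,5,7,8,9}:21  {0,1,5,7,8,9,10}:105  {0,1,6,7,8,9,10}:210  {1,3,4,5,7,8,9}:7  {1,4,5,7,8,9,10}:42  {1,5,6,7,8,9,10}:105  {2,3,4,5,7,8,9}:1  {3,4,5,7,8,9,10}:7  {4,5,6,7,8,9,10}:21
  |U|=8: {0,1,3,4,5,7,8,9}:28  {0,1,4,5,7,8,9,10}:168  {0,1,5,6,7,8,9,10}:420  {1,2,3,4,5,7,8,9}:8  {1,3,4,5,7,8,9,10}:56  {1,4,5,6,7,8,9,10}:168  {2,3,4,5,7,8,9,10}:8  {3,4,5,6,7,8,9,10}:28
  |U|=9: {0,1,2,3,4,5,7,8,9}:36  {0,1,3,4,5,7,8,9,10}:252  {0,1,4,5,6,7,8,9,10}:756  {1,2,3,4,5,7,8,9,10}:72  {1,3,4,5,6,7,8,9,10}:252  {2,3,4,5,6,7,8,9,10}:36
  start at 0(h): 360
  start at 2(k): 1260
  start at 6(i): 360
sum over floor = 1980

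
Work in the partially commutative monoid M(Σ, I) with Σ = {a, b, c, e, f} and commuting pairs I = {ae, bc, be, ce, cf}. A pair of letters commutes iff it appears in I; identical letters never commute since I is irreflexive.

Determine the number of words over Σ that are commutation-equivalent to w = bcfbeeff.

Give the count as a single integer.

piece 0:b — minimal
piece 1:c — minimal
piece 2:f rests on {0:b}
piece 3:b rests on {2:f}
piece 4:e rests on {2:f}
piece 5:e rests on {4:e}
piece 6:f rests on {3:b, 5:e}
piece 7:f rests on {6:f}
minimal pieces: {0:b, 1:c}
ways to finish when only these pieces remain (= sum over removing one remaining piece with nothing left below it):
  1 left: {1}→1  {7}→1
  2 left: {1,7}→2  {6,7}→1
  3 left: {1,6,7}→3  {3,6,7}→1  {5,6,7}→1
  4 left: {1,3,6,7}→4  {1,5,6,7}→4  {3,5,6,7}→2  {4,5,6,7}→1
  5 left: {1,3,5,6,7}→10  {1,4,5,6,7}→5  {3,4,5,6,7}→3
  6 left: {1,3,4,5,6,7}→18  {2,3,4,5,6,7}→3
  placing 0:b first → 21 extensions
  placing 1:c first → 3 extensions
total linear extensions = 24

24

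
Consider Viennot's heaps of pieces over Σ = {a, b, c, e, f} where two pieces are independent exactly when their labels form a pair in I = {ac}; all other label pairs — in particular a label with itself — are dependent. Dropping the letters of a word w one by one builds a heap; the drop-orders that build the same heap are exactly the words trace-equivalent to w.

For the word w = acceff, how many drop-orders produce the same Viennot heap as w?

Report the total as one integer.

3

drop 0:a onto floor
drop 1:c onto floor
drop 2:c onto {1:c}
drop 3:e onto {0:a, 2:c}
drop 4:f onto {3:e}
drop 5:f onto {4:f}
ground layer = {0:a, 1:c}
drop-orders for the pieces not yet dropped (sum over which currently-grounded one goes next):
  1 to go: {5} 1
  2 to go: {4,5} 1
  3 to go: {3,4,5} 1
  4 to go: {0,3,4,5} 1  {2,3,4,5} 1
  if 0:a drops first: 1 orders
  if 1:c drops first: 2 orders
heap linearizations: 3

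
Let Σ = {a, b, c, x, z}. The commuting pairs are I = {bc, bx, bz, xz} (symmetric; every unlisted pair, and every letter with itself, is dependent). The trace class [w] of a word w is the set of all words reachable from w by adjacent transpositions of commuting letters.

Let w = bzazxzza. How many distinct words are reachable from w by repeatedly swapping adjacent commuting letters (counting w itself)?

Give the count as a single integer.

8

drop 0:b onto floor
drop 1:z onto floor
drop 2:a onto {0:b, 1:z}
drop 3:z onto {2:a}
drop 4:x onto {2:a}
drop 5:z onto {3:z}
drop 6:z onto {5:z}
drop 7:a onto {4:x, 6:z}
ground layer = {0:b, 1:z}
drop-orders for the pieces not yet dropped (sum over which currently-grounded one goes next):
  1 to go: {7} 1
  2 to go: {4,7} 1  {6,7} 1
  3 to go: {4,6,7} 2  {5,6,7} 1
  4 to go: {3,5,6,7} 1  {4,5,6,7} 3
  5 to go: {3,4,5,6,7} 4
  6 to go: {2,3,4,5,6,7} 4
  if 0:b drops first: 4 orders
  if 1:z drops first: 4 orders
heap linearizations: 8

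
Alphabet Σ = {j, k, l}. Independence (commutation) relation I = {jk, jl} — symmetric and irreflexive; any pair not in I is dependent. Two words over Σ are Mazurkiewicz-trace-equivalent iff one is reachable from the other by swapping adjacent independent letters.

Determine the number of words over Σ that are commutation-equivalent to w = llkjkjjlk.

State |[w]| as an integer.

piece 0:l — minimal
piece 1:l rests on {0:l}
piece 2:k rests on {1:l}
piece 3:j — minimal
piece 4:k rests on {2:k}
piece 5:j rests on {3:j}
piece 6:j rests on {5:j}
piece 7:l rests on {4:k}
piece 8:k rests on {7:l}
minimal pieces: {0:l, 3:j}
ways to finish when only these pieces remain (= sum over removing one remaining piece with nothing left below it):
  1 left: {6}→1  {8}→1
  2 left: {5,6}→1  {6,8}→2  {7,8}→1
  3 left: {3,5,6}→1  {4,7,8}→1  {5,6,8}→3  {6,7,8}→3
  4 left: {2,4,7,8}→1  {3,5,6,8}→4  {4,6,7,8}→4  {5,6,7,8}→6
  5 left: {1,2,4,7,8}→1  {2,4,6,7,8}→5  {3,5,6,7,8}→10  {4,5,6,7,8}→10
  6 left: {0,1,2,4,7,8}→1  {1,2,4,6,7,8}→6  {2,4,5,6,7,8}→15  {3,4,5,6,7,8}→20
  7 left: {0,1,2,4,6,7,8}→7  {1,2,4,5,6,7,8}→21  {2,3,4,5,6,7,8}→35
  placing 0:l first → 56 extensions
  placing 3:j first → 28 extensions
total linear extensions = 84

84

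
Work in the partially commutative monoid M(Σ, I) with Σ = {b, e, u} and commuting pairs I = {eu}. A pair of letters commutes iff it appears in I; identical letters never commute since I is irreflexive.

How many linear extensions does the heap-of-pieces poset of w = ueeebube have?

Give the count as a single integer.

#0=u has no predecessor
#1=e has no predecessor
#2=e depends on [1:e]
#3=e depends on [2:e]
#4=b depends on [0:u, 3:e]
#5=u depends on [4:b]
#6=b depends on [5:u]
#7=e depends on [6:b]
sources: [0:u, 1:e]
N(rest) = Σ N(rest − s) over sources s of rest; N(one piece) = 1:
  size 1 → [7]=1
  size 2 → [6,7]=1
  size 3 → [5,6,7]=1
  size 4 → [4,5,6,7]=1
  size 5 → [0,4,5,6,7]=1  [3,4,5,6,7]=1
  size 6 → [0,3,4,5,6,7]=2  [2,3,4,5,6,7]=1
  first=0(u) contributes 1
  first=1(e) contributes 3
|[w]| = 4

4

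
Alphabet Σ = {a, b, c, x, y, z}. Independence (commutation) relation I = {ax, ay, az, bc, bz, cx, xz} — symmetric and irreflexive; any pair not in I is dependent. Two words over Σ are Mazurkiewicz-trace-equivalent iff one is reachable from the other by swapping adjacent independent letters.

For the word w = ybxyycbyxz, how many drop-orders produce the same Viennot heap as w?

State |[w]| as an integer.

4

piece 0:y — minimal
piece 1:b rests on {0:y}
piece 2:x rests on {1:b}
piece 3:y rests on {2:x}
piece 4:y rests on {3:y}
piece 5:c rests on {4:y}
piece 6:b rests on {4:y}
piece 7:y rests on {5:c, 6:b}
piece 8:x rests on {7:y}
piece 9:z rests on {7:y}
minimal pieces: {0:y}
ways to finish when only these pieces remain (= sum over removing one remaining piece with nothing left below it):
  1 left: {8}→1  {9}→1
  2 left: {8,9}→2
  3 left: {7,8,9}→2
  4 left: {5,7,8,9}→2  {6,7,8,9}→2
  5 left: {5,6,7,8,9}→4
  6 left: {4,5,6,7,8,9}→4
  7 left: {3,4,5,6,7,8,9}→4
  8 left: {2,3,4,5,6,7,8,9}→4
  placing 0:y first → 4 extensions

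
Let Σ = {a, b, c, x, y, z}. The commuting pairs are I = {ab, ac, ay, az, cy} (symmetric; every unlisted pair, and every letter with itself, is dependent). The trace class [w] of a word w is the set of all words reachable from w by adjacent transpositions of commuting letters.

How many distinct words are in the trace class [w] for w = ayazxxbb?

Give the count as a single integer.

6

0(a) covers ∅
1(y) covers ∅
2(a) covers 0:a
3(z) covers 1:y
4(x) covers 2:a, 3:z
5(x) covers 4:x
6(b) covers 5:x
7(b) covers 6:b
floor of heap: 0:a, 1:y
completions by unplaced set U, small U first (add the entries for U minus each lowest piece of U):
  |U|=1: {7}:1
  |U|=2: {6,7}:1
  |U|=3: {5,6,7}:1
  |U|=4: {4,5,6,7}:1
  |U|=5: {2,4,5,6,7}:1  {3,4,5,6,7}:1
  |U|=6: {0,2,4,5,6,7}:1  {1,3,4,5,6,7}:1  {2,3,4,5,6,7}:2
  start at 0(a): 3
  start at 1(y): 3
sum over floor = 6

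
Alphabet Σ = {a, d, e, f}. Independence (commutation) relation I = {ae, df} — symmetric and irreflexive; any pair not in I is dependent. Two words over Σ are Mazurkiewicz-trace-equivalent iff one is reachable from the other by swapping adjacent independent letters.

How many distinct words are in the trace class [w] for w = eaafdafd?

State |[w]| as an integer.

#0=e has no predecessor
#1=a has no predecessor
#2=a depends on [1:a]
#3=f depends on [0:e, 2:a]
#4=d depends on [0:e, 2:a]
#5=a depends on [3:f, 4:d]
#6=f depends on [5:a]
#7=d depends on [5:a]
sources: [0:e, 1:a]
N(rest) = Σ N(rest − s) over sources s of rest; N(one piece) = 1:
  size 1 → [6]=1  [7]=1
  size 2 → [6,7]=2
  size 3 → [5,6,7]=2
  size 4 → [3,5,6,7]=2  [4,5,6,7]=2
  size 5 → [3,4,5,6,7]=4
  size 6 → [0,3,4,5,6,7]=4  [2,3,4,5,6,7]=4
  first=0(e) contributes 4
  first=1(a) contributes 8
|[w]| = 12

12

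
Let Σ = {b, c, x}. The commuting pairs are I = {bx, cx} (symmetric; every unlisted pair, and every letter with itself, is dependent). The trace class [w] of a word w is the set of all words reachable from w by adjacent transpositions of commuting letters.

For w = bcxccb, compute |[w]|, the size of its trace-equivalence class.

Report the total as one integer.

6

drop 0:b onto floor
drop 1:c onto {0:b}
drop 2:x onto floor
drop 3:c onto {1:c}
drop 4:c onto {3:c}
drop 5:b onto {4:c}
ground layer = {0:b, 2:x}
drop-orders for the pieces not yet dropped (sum over which currently-grounded one goes next):
  1 to go: {2} 1  {5} 1
  2 to go: {2,5} 2  {4,5} 1
  3 to go: {2,4,5} 3  {3,4,5} 1
  4 to go: {1,3,4,5} 1  {2,3,4,5} 4
  if 0:b drops first: 5 orders
  if 2:x drops first: 1 orders
heap linearizations: 6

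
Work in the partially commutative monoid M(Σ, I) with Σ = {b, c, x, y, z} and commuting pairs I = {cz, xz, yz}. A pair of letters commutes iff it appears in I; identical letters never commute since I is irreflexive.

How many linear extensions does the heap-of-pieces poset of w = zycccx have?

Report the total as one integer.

6

#0=z has no predecessor
#1=y has no predecessor
#2=c depends on [1:y]
#3=c depends on [2:c]
#4=c depends on [3:c]
#5=x depends on [4:c]
sources: [0:z, 1:y]
N(rest) = Σ N(rest − s) over sources s of rest; N(one piece) = 1:
  size 1 → [0]=1  [5]=1
  size 2 → [0,5]=2  [4,5]=1
  size 3 → [0,4,5]=3  [3,4,5]=1
  size 4 → [0,3,4,5]=4  [2,3,4,5]=1
  first=0(z) contributes 1
  first=1(y) contributes 5
|[w]| = 6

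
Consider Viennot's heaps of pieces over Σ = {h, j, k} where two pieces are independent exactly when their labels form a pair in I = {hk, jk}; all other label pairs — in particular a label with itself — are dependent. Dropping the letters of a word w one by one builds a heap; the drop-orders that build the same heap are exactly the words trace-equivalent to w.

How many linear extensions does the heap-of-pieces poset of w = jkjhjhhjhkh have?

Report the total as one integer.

55

drop 0:j onto floor
drop 1:k onto floor
drop 2:j onto {0:j}
drop 3:h onto {2:j}
drop 4:j onto {3:h}
drop 5:h onto {4:j}
drop 6:h onto {5:h}
drop 7:j onto {6:h}
drop 8:h onto {7:j}
drop 9:k onto {1:k}
drop 10:h onto {8:h}
ground layer = {0:j, 1:k}
drop-orders for the pieces not yet dropped (sum over which currently-grounded one goes next):
  1 to go: {9} 1  {10} 1
  2 to go: {1,9} 1  {8,10} 1  {9,10} 2
  3 to go: {1,9,10} 3  {7,8,10} 1  {8,9,10} 3
  4 to go: {1,8,9,10} 6  {6,7,8,10} 1  {7,8,9,10} 4
  5 to go: {1,7,8,9,10} 10  {5,6,7,8,10} 1  {6,7,8,9,10} 5
  6 to go: {1,6,7,8,9,10} 15  {4,5,6,7,8,10} 1  {5,6,7,8,9,10} 6
  7 to go: {1,5,6,7,8,9,10} 21  {3,4,5,6,7,8,10} 1  {4,5,6,7,8,9,10} 7
  8 to go: {1,4,5,6,7,8,9,10} 28  {2,3,4,5,6,7,8,10} 1  {3,4,5,6,7,8,9,10} 8
  9 to go: {0,2,3,4,5,6,7,8,10} 1  {1,3,4,5,6,7,8,9,10} 36  {2,3,4,5,6,7,8,9,10} 9
  if 0:j drops first: 45 orders
  if 1:k drops first: 10 orders
heap linearizations: 55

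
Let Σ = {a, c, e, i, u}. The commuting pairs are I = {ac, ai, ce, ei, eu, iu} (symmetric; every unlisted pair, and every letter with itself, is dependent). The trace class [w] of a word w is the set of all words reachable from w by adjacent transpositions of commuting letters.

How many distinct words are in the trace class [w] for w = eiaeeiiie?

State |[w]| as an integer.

piece 0:e — minimal
piece 1:i — minimal
piece 2:a rests on {0:e}
piece 3:e rests on {2:a}
piece 4:e rests on {3:e}
piece 5:i rests on {1:i}
piece 6:i rests on {5:i}
piece 7:i rests on {6:i}
piece 8:e rests on {4:e}
minimal pieces: {0:e, 1:i}
ways to finish when only these pieces remain (= sum over removing one remaining piece with nothing left below it):
  1 left: {7}→1  {8}→1
  2 left: {4,8}→1  {6,7}→1  {7,8}→2
  3 left: {3,4,8}→1  {4,7,8}→3  {5,6,7}→1  {6,7,8}→3
  4 left: {1,5,6,7}→1  {2,3,4,8}→1  {3,4,7,8}→4  {4,6,7,8}→6  {5,6,7,8}→4
  5 left: {0,2,3,4,8}→1  {1,5,6,7,8}→5  {2,3,4,7,8}→5  {3,4,6,7,8}→10  {4,5,6,7,8}→10
  6 left: {0,2,3,4,7,8}→6  {1,4,5,6,7,8}→15  {2,3,4,6,7,8}→15  {3,4,5,6,7,8}→20
  7 left: {0,2,3,4,6,7,8}→21  {1,3,4,5,6,7,8}→35  {2,3,4,5,6,7,8}→35
  placing 0:e first → 70 extensions
  placing 1:i first → 56 extensions
total linear extensions = 126

126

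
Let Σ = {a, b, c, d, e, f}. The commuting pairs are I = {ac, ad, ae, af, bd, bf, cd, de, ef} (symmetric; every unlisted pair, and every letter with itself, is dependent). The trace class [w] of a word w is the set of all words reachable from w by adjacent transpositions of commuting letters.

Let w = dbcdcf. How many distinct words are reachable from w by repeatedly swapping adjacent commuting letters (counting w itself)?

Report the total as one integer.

0(d) covers ∅
1(b) covers ∅
2(c) covers 1:b
3(d) covers 0:d
4(c) covers 2:c
5(f) covers 3:d, 4:c
floor of heap: 0:d, 1:b
completions by unplaced set U, small U first (add the entries for U minus each lowest piece of U):
  |U|=1: {5}:1
  |U|=2: {3,5}:1  {4,5}:1
  |U|=3: {0,3,5}:1  {2,4,5}:1  {3,4,5}:2
  |U|=4: {0,3,4,5}:3  {1,2,4,5}:1  {2,3,4,5}:3
  start at 0(d): 4
  start at 1(b): 6
sum over floor = 10

10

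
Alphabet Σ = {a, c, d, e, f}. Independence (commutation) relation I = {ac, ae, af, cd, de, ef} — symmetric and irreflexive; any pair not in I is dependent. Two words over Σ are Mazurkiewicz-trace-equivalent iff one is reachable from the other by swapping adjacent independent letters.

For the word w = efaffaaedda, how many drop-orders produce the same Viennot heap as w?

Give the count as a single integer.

piece 0:e — minimal
piece 1:f — minimal
piece 2:a — minimal
piece 3:f rests on {1:f}
piece 4:f rests on {3:f}
piece 5:a rests on {2:a}
piece 6:a rests on {5:a}
piece 7:e rests on {0:e}
piece 8:d rests on {4:f, 6:a}
piece 9:d rests on {8:d}
piece 10:a rests on {9:d}
minimal pieces: {0:e, 1:f, 2:a}
ways to finish when only these pieces remain (= sum over removing one remaining piece with nothing left below it):
  1 left: {7}→1  {10}→1
  2 left: {0,7}→1  {7,10}→2  {9,10}→1
  3 left: {0,7,10}→3  {7,9,10}→3  {8,9,10}→1
  4 left: {0,7,9,10}→6  {4,8,9,10}→1  {6,8,9,10}→1  {7,8,9,10}→4
  5 left: {0,7,8,9,10}→10  {3,4,8,9,10}→1  {4,6,8,9,10}→2  {4,7,8,9,10}→5  {5,6,8,9,10}→1  {6,7,8,9,10}→5
  6 left: {0,4,7,8,9,10}→15  {0,6,7,8,9,10}→15  {1,3,4,8,9,10}→1  {2,5,6,8,9,10}→1  {3,4,6,8,9,10}→3  {3,4,7,8,9,10}→6  {4,5,6,8,9,10}→3  {4,6,7,8,9,10}→12  {5,6,7,8,9,10}→6
  7 left: {0,3,4,7,8,9,10}→21  {0,4,6,7,8,9,10}→42  {0,5,6,7,8,9,10}→21  {1,3,4,6,8,9,10}→4  {1,3,4,7,8,9,10}→7  {2,4,5,6,8,9,10}→4  {2,5,6,7,8,9,10}→7  {3,4,5,6,8,9,10}→6  {3,4,6,7,8,9,10}→21  {4,5,6,7,8,9,10}→21
  8 left: {0,1,3,4,7,8,9,10}→28  {0,2,5,6,7,8,9,10}→28  {0,3,4,6,7,8,9,10}→84  {0,4,5,6,7,8,9,10}→84  {1,3,4,5,6,8,9,10}→10  {1,3,4,6,7,8,9,10}→32  {2,3,4,5,6,8,9,10}→10  {2,4,5,6,7,8,9,10}→32  {3,4,5,6,7,8,9,10}→48
  9 left: {0,1,3,4,6,7,8,9,10}→144  {0,2,4,5,6,7,8,9,10}→144  {0,3,4,5,6,7,8,9,10}→216  {1,2,3,4,5,6,8,9,10}→20  {1,3,4,5,6,7,8,9,10}→90  {2,3,4,5,6,7,8,9,10}→90
  placing 0:e first → 200 extensions
  placing 1:f first → 450 extensions
  placing 2:a first → 450 extensions
total linear extensions = 1100

1100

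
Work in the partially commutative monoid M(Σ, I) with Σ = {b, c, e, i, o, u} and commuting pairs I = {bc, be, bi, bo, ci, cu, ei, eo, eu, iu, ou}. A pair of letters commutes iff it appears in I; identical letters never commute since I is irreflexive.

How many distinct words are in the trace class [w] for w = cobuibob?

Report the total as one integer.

70

piece 0:c — minimal
piece 1:o rests on {0:c}
piece 2:b — minimal
piece 3:u rests on {2:b}
piece 4:i rests on {1:o}
piece 5:b rests on {3:u}
piece 6:o rests on {4:i}
piece 7:b rests on {5:b}
minimal pieces: {0:c, 2:b}
ways to finish when only these pieces remain (= sum over removing one remaining piece with nothing left below it):
  1 left: {6}→1  {7}→1
  2 left: {4,6}→1  {5,7}→1  {6,7}→2
  3 left: {1,4,6}→1  {3,5,7}→1  {4,6,7}→3  {5,6,7}→3
  4 left: {0,1,4,6}→1  {1,4,6,7}→4  {2,3,5,7}→1  {3,5,6,7}→4  {4,5,6,7}→6
  5 left: {0,1,4,6,7}→5  {1,4,5,6,7}→10  {2,3,5,6,7}→5  {3,4,5,6,7}→10
  6 left: {0,1,4,5,6,7}→15  {1,3,4,5,6,7}→20  {2,3,4,5,6,7}→15
  placing 0:c first → 35 extensions
  placing 2:b first → 35 extensions
total linear extensions = 70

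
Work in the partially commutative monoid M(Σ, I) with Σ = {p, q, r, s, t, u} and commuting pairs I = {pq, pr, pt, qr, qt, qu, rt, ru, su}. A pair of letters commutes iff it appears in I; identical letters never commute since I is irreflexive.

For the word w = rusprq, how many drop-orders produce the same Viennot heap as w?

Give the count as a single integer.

#0=r has no predecessor
#1=u has no predecessor
#2=s depends on [0:r]
#3=p depends on [1:u, 2:s]
#4=r depends on [2:s]
#5=q depends on [2:s]
sources: [0:r, 1:u]
N(rest) = Σ N(rest − s) over sources s of rest; N(one piece) = 1:
  size 1 → [3]=1  [4]=1  [5]=1
  size 2 → [1,3]=1  [3,4]=2  [3,5]=2  [4,5]=2
  size 3 → [1,3,4]=3  [1,3,5]=3  [3,4,5]=6
  size 4 → [1,3,4,5]=12  [2,3,4,5]=6
  first=0(r) contributes 18
  first=1(u) contributes 6
|[w]| = 24

24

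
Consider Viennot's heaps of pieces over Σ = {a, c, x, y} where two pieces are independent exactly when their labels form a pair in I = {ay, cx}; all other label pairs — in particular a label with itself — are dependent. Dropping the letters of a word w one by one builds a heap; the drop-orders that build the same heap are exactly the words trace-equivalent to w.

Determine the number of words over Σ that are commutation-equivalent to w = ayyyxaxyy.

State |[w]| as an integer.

4

piece 0:a — minimal
piece 1:y — minimal
piece 2:y rests on {1:y}
piece 3:y rests on {2:y}
piece 4:x rests on {0:a, 3:y}
piece 5:a rests on {4:x}
piece 6:x rests on {5:a}
piece 7:y rests on {6:x}
piece 8:y rests on {7:y}
minimal pieces: {0:a, 1:y}
ways to finish when only these pieces remain (= sum over removing one remaining piece with nothing left below it):
  1 left: {8}→1
  2 left: {7,8}→1
  3 left: {6,7,8}→1
  4 left: {5,6,7,8}→1
  5 left: {4,5,6,7,8}→1
  6 left: {0,4,5,6,7,8}→1  {3,4,5,6,7,8}→1
  7 left: {0,3,4,5,6,7,8}→2  {2,3,4,5,6,7,8}→1
  placing 0:a first → 1 extensions
  placing 1:y first → 3 extensions
total linear extensions = 4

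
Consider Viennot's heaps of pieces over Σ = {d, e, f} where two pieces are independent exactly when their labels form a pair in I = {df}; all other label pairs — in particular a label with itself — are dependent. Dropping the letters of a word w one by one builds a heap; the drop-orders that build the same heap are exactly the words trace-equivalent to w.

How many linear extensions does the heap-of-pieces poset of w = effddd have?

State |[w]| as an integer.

drop 0:e onto floor
drop 1:f onto {0:e}
drop 2:f onto {1:f}
drop 3:d onto {0:e}
drop 4:d onto {3:d}
drop 5:d onto {4:d}
ground layer = {0:e}
drop-orders for the pieces not yet dropped (sum over which currently-grounded one goes next):
  1 to go: {2} 1  {5} 1
  2 to go: {1,2} 1  {2,5} 2  {4,5} 1
  3 to go: {1,2,5} 3  {2,4,5} 3  {3,4,5} 1
  4 to go: {1,2,4,5} 6  {2,3,4,5} 4
  if 0:e drops first: 10 orders

10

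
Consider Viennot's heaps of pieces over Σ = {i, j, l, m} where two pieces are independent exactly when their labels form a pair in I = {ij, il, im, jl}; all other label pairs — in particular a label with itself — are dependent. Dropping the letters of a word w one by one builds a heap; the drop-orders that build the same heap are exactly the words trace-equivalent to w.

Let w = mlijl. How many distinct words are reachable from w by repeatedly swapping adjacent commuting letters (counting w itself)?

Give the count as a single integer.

#0=m has no predecessor
#1=l depends on [0:m]
#2=i has no predecessor
#3=j depends on [0:m]
#4=l depends on [1:l]
sources: [0:m, 2:i]
N(rest) = Σ N(rest − s) over sources s of rest; N(one piece) = 1:
  size 1 → [2]=1  [3]=1  [4]=1
  size 2 → [1,4]=1  [2,3]=2  [2,4]=2  [3,4]=2
  size 3 → [1,2,4]=3  [1,3,4]=3  [2,3,4]=6
  first=0(m) contributes 12
  first=2(i) contributes 3
|[w]| = 15

15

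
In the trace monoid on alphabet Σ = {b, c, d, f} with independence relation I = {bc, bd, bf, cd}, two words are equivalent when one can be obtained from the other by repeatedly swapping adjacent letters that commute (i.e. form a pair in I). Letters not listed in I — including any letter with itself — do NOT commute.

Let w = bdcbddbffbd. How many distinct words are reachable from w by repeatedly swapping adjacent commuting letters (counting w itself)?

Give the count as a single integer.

1320

drop 0:b onto floor
drop 1:d onto floor
drop 2:c onto floor
drop 3:b onto {0:b}
drop 4:d onto {1:d}
drop 5:d onto {4:d}
drop 6:b onto {3:b}
drop 7:f onto {2:c, 5:d}
drop 8:f onto {7:f}
drop 9:b onto {6:b}
drop 10:d onto {8:f}
ground layer = {0:b, 1:d, 2:c}
drop-orders for the pieces not yet dropped (sum over which currently-grounded one goes next):
  1 to go: {9} 1  {10} 1
  2 to go: {6,9} 1  {8,10} 1  {9,10} 2
  3 to go: {3,6,9} 1  {6,9,10} 3  {7,8,10} 1  {8,9,10} 3
  4 to go: {0,3,6,9} 1  {2,7,8,10} 1  {3,6,9,10} 4  {5,7,8,10} 1  {6,8,9,10} 6  {7,8,9,10} 4
  5 to go: {0,3,6,9,10} 5  {2,5,7,8,10} 2  {2,7,8,9,10} 5  {3,6,8,9,10} 10  {4,5,7,8,10} 1  {5,7,8,9,10} 5  {6,7,8,9,10} 10
  6 to go: {0,3,6,8,9,10} 15  {1,4,5,7,8,10} 1  {2,4,5,7,8,10} 3  {2,5,7,8,9,10} 12  {2,6,7,8,9,10} 15  {3,6,7,8,9,10} 20  {4,5,7,8,9,10} 6  {5,6,7,8,9,10} 15
  7 to go: {0,3,6,7,8,9,10} 35  {1,2,4,5,7,8,10} 4  {1,4,5,7,8,9,10} 7  {2,3,6,7,8,9,10} 35  {2,4,5,7,8,9,10} 21  {2,5,6,7,8,9,10} 42  {3,5,6,7,8,9,10} 35  {4,5,6,7,8,9,10} 21
  8 to go: {0,2,3,6,7,8,9,10} 70  {0,3,5,6,7,8,9,10} 70  {1,2,4,5,7,8,9,10} 32  {1,4,5,6,7,8,9,10} 28  {2,3,5,6,7,8,9,10} 112  {2,4,5,6,7,8,9,10} 84  {3,4,5,6,7,8,9,10} 56
  9 to go: {0,2,3,5,6,7,8,9,10} 252  {0,3,4,5,6,7,8,9,10} 126  {1,2,4,5,6,7,8,9,10} 144  {1,3,4,5,6,7,8,9,10} 84  {2,3,4,5,6,7,8,9,10} 252
  if 0:b drops first: 480 orders
  if 1:d drops first: 630 orders
  if 2:c drops first: 210 orders
heap linearizations: 1320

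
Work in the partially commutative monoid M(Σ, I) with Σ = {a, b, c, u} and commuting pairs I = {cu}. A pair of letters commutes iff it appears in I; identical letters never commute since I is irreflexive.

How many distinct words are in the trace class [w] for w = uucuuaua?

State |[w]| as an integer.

0(u) covers ∅
1(u) covers 0:u
2(c) covers ∅
3(u) covers 1:u
4(u) covers 3:u
5(a) covers 2:c, 4:u
6(u) covers 5:a
7(a) covers 6:u
floor of heap: 0:u, 2:c
completions by unplaced set U, small U first (add the entries for U minus each lowest piece of U):
  |U|=1: {7}:1
  |U|=2: {6,7}:1
  |U|=3: {5,6,7}:1
  |U|=4: {2,5,6,7}:1  {4,5,6,7}:1
  |U|=5: {2,4,5,6,7}:2  {3,4,5,6,7}:1
  |U|=6: {1,3,4,5,6,7}:1  {2,3,4,5,6,7}:3
  start at 0(u): 4
  start at 2(c): 1
sum over floor = 5

5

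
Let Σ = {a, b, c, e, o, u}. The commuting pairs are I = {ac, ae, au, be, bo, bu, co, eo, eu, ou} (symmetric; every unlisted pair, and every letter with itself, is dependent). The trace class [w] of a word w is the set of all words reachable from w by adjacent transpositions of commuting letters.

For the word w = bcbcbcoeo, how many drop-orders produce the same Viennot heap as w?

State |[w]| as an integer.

36

piece 0:b — minimal
piece 1:c rests on {0:b}
piece 2:b rests on {1:c}
piece 3:c rests on {2:b}
piece 4:b rests on {3:c}
piece 5:c rests on {4:b}
piece 6:o — minimal
piece 7:e rests on {5:c}
piece 8:o rests on {6:o}
minimal pieces: {0:b, 6:o}
ways to finish when only these pieces remain (= sum over removing one remaining piece with nothing left below it):
  1 left: {7}→1  {8}→1
  2 left: {5,7}→1  {6,8}→1  {7,8}→2
  3 left: {4,5,7}→1  {5,7,8}→3  {6,7,8}→3
  4 left: {3,4,5,7}→1  {4,5,7,8}→4  {5,6,7,8}→6
  5 left: {2,3,4,5,7}→1  {3,4,5,7,8}→5  {4,5,6,7,8}→10
  6 left: {1,2,3,4,5,7}→1  {2,3,4,5,7,8}→6  {3,4,5,6,7,8}→15
  7 left: {0,1,2,3,4,5,7}→1  {1,2,3,4,5,7,8}→7  {2,3,4,5,6,7,8}→21
  placing 0:b first → 28 extensions
  placing 6:o first → 8 extensions
total linear extensions = 36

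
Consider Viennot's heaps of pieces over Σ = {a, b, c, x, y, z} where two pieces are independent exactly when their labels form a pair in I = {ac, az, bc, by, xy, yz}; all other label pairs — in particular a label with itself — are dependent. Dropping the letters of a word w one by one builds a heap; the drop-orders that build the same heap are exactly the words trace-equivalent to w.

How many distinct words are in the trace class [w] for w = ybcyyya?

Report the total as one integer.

6

#0=y has no predecessor
#1=b has no predecessor
#2=c depends on [0:y]
#3=y depends on [2:c]
#4=y depends on [3:y]
#5=y depends on [4:y]
#6=a depends on [1:b, 5:y]
sources: [0:y, 1:b]
N(rest) = Σ N(rest − s) over sources s of rest; N(one piece) = 1:
  size 1 → [6]=1
  size 2 → [1,6]=1  [5,6]=1
  size 3 → [1,5,6]=2  [4,5,6]=1
  size 4 → [1,4,5,6]=3  [3,4,5,6]=1
  size 5 → [1,3,4,5,6]=4  [2,3,4,5,6]=1
  first=0(y) contributes 5
  first=1(b) contributes 1
|[w]| = 6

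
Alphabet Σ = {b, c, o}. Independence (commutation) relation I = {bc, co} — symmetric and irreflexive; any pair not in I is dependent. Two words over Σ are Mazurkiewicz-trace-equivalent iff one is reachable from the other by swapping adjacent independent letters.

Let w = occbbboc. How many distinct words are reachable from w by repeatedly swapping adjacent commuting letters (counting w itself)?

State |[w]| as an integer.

#0=o has no predecessor
#1=c has no predecessor
#2=c depends on [1:c]
#3=b depends on [0:o]
#4=b depends on [3:b]
#5=b depends on [4:b]
#6=o depends on [5:b]
#7=c depends on [2:c]
sources: [0:o, 1:c]
N(rest) = Σ N(rest − s) over sources s of rest; N(one piece) = 1:
  size 1 → [6]=1  [7]=1
  size 2 → [2,7]=1  [5,6]=1  [6,7]=2
  size 3 → [1,2,7]=1  [2,6,7]=3  [4,5,6]=1  [5,6,7]=3
  size 4 → [1,2,6,7]=4  [2,5,6,7]=6  [3,4,5,6]=1  [4,5,6,7]=4
  size 5 → [0,3,4,5,6]=1  [1,2,5,6,7]=10  [2,4,5,6,7]=10  [3,4,5,6,7]=5
  size 6 → [0,3,4,5,6,7]=6  [1,2,4,5,6,7]=20  [2,3,4,5,6,7]=15
  first=0(o) contributes 35
  first=1(c) contributes 21
|[w]| = 56

56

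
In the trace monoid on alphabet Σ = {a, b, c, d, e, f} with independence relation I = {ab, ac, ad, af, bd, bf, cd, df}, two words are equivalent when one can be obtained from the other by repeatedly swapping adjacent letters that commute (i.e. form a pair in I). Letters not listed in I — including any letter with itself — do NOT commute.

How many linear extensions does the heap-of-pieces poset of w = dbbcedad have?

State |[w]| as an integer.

12

drop 0:d onto floor
drop 1:b onto floor
drop 2:b onto {1:b}
drop 3:c onto {2:b}
drop 4:e onto {0:d, 3:c}
drop 5:d onto {4:e}
drop 6:a onto {4:e}
drop 7:d onto {5:d}
ground layer = {0:d, 1:b}
drop-orders for the pieces not yet dropped (sum over which currently-grounded one goes next):
  1 to go: {6} 1  {7} 1
  2 to go: {5,7} 1  {6,7} 2
  3 to go: {5,6,7} 3
  4 to go: {4,5,6,7} 3
  5 to go: {0,4,5,6,7} 3  {3,4,5,6,7} 3
  6 to go: {0,3,4,5,6,7} 6  {2,3,4,5,6,7} 3
  if 0:d drops first: 3 orders
  if 1:b drops first: 9 orders
heap linearizations: 12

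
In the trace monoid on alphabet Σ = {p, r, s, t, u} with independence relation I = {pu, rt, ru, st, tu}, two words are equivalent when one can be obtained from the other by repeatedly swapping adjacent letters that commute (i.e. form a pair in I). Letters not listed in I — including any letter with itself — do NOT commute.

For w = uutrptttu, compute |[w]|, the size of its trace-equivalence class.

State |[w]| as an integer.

#0=u has no predecessor
#1=u depends on [0:u]
#2=t has no predecessor
#3=r has no predecessor
#4=p depends on [2:t, 3:r]
#5=t depends on [4:p]
#6=t depends on [5:t]
#7=t depends on [6:t]
#8=u depends on [1:u]
sources: [0:u, 2:t, 3:r]
N(rest) = Σ N(rest − s) over sources s of rest; N(one piece) = 1:
  size 1 → [7]=1  [8]=1
  size 2 → [1,8]=1  [6,7]=1  [7,8]=2
  size 3 → [0,1,8]=1  [1,7,8]=3  [5,6,7]=1  [6,7,8]=3
  size 4 → [0,1,7,8]=4  [1,6,7,8]=6  [4,5,6,7]=1  [5,6,7,8]=4
  size 5 → [0,1,6,7,8]=10  [1,5,6,7,8]=10  [2,4,5,6,7]=1  [3,4,5,6,7]=1  [4,5,6,7,8]=5
  size 6 → [0,1,5,6,7,8]=20  [1,4,5,6,7,8]=15  [2,3,4,5,6,7]=2  [2,4,5,6,7,8]=6  [3,4,5,6,7,8]=6
  size 7 → [0,1,4,5,6,7,8]=35  [1,2,4,5,6,7,8]=21  [1,3,4,5,6,7,8]=21  [2,3,4,5,6,7,8]=14
  first=0(u) contributes 56
  first=2(t) contributes 56
  first=3(r) contributes 56
|[w]| = 168

168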